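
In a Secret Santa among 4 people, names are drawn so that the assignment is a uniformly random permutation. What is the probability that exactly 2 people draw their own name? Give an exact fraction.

Choose which 2 of the 4 are fixed: C(4,2) = 6 ways.
The remaining 2 must have no fixed point: D(2) = 1.
P = 6·1/24 = 1/4.

1/4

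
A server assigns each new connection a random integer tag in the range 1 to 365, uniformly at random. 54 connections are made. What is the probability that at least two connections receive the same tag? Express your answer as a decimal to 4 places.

It's easier to compute the probability that all 54 are distinct.
P(all distinct) = 365/365 · 364/365 · ··· · 312/365 ≈ 0.0161.
So the probability of at least one match is 1 − 0.0161 = 0.9839.

0.9839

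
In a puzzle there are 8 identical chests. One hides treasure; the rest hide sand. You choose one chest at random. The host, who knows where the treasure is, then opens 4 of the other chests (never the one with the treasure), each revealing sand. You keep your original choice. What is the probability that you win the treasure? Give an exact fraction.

The host can always open 4 empty chests regardless of your choice, so the reveals give no information about your original chest.
P(win by staying) = 1/8.

1/8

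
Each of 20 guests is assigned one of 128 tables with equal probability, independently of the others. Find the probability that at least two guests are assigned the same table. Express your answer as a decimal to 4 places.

It's easier to compute the probability that all 20 are distinct.
P(all distinct) = 128/128 · 127/128 · ··· · 109/128 ≈ 0.2089.
So the probability of at least one match is 1 − 0.2089 = 0.7911.

0.7911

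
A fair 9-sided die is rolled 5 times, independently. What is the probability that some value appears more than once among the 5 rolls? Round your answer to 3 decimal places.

0.744

P(all 5 different) = 9/9 · 8/9 · ··· · 5/9 ≈ 0.256.
P(at least two equal) = 1 − 0.256 = 0.744.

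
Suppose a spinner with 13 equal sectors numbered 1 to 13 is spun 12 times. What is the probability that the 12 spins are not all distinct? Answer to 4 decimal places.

0.9997

P(all 12 different) = 13/13 · 12/13 · ··· · 2/13 ≈ 0.0003.
P(at least two equal) = 1 − 0.0003 = 0.9997.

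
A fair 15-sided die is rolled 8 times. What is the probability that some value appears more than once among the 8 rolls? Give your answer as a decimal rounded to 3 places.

0.899

P(all 8 different) = 15/15 · 14/15 · ··· · 8/15 ≈ 0.101.
P(at least two equal) = 1 − 0.101 = 0.899.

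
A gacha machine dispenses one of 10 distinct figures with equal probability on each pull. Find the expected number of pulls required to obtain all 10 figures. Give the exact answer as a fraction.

7381/252

After i distinct types are collected, each trial gives a new one with probability (10−i)/10, so the expected wait for the next new type is 10/(10−i).
E = 10/10 + 10/9 + 10/8 + 10/7 + 10/6 + 10/5 + 10/4 + 10/3 + 10/2 + 10/1 = 7381/252.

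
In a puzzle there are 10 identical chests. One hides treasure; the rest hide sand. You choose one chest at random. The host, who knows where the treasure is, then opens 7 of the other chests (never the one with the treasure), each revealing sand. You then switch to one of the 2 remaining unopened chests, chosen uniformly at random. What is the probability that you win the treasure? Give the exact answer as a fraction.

Your original chest holds the treasure with probability 1/10, so the other 9 collectively hold it with probability 9/10.
The host can always find 7 empty chests to open, so the reveals don't change that 9/10; it is now spread over the 2 remaining unopened chests.
P(win by switching) = (9/10) · (1/2) = 9/20.

9/20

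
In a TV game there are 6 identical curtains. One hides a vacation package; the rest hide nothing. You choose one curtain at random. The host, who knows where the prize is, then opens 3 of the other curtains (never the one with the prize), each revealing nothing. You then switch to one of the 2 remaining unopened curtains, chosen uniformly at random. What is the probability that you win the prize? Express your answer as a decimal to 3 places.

0.417

Your original curtain holds the prize with probability 1/6, so the other 5 collectively hold it with probability 5/6.
The host can always find 3 empty curtains to open, so the reveals don't change that 5/6; it is now spread over the 2 remaining unopened curtains.
P(win by switching) = (5/6) · (1/2) = 5/12 ≈ 0.417.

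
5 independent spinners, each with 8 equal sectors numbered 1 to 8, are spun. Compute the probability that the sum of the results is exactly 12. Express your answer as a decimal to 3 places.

There are 8^5 = 32768 equally likely outcomes.
The number of ordered 5-tuples from {1,…,8} summing to 12 is 330.
P(sum = 12) = 330/32768 = 165/16384 ≈ 0.010.

0.010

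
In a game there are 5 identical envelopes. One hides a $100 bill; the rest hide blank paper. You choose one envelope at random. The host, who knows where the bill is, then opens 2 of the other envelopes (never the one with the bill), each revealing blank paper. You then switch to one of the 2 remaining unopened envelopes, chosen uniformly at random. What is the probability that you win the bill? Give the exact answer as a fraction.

2/5

Your original envelope holds the bill with probability 1/5, so the other 4 collectively hold it with probability 4/5.
The host can always find 2 empty envelopes to open, so the reveals don't change that 4/5; it is now spread over the 2 remaining unopened envelopes.
P(win by switching) = (4/5) · (1/2) = 2/5.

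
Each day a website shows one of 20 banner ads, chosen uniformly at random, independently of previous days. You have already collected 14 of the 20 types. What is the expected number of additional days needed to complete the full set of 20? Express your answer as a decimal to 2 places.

Starting from 14 distinct types, each trial gives a new one with probability (20−i)/20 when i types are held, so the wait for the next new type is 20/(20−i).
E = 20/6 + 20/5 + 20/4 + 20/3 + 20/2 + 20/1 = 49 ≈ 49.00.

49.00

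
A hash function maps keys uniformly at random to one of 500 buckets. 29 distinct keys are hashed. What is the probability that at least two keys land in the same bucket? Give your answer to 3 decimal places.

It's easier to compute the probability that all 29 are distinct.
P(all distinct) = 500/500 · 499/500 · ··· · 472/500 ≈ 0.437.
So the probability of at least one match is 1 − 0.437 = 0.563.

0.563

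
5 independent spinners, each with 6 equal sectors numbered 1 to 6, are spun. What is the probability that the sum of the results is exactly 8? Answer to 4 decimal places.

0.0045

There are 6^5 = 7776 equally likely outcomes.
The number of ordered 5-tuples from {1,…,6} summing to 8 is 35.
P(sum = 8) = 35/7776 ≈ 0.0045.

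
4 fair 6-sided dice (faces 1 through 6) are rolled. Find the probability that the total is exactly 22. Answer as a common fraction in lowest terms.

5/648

There are 6^4 = 1296 equally likely outcomes.
The number of ordered 4-tuples from {1,…,6} summing to 22 is 10.
P(sum = 22) = 10/1296 = 5/648.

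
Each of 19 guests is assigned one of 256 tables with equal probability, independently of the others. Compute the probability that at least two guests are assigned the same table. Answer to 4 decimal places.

It's easier to compute the probability that all 19 are distinct.
P(all distinct) = 256/256 · 255/256 · ··· · 238/256 ≈ 0.5043.
So the probability of at least one match is 1 − 0.5043 = 0.4957.

0.4957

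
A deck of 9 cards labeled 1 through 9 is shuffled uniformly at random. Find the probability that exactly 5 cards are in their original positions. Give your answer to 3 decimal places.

0.003

Choose which 5 of the 9 are fixed: C(9,5) = 126 ways.
The remaining 4 must have no fixed point: D(4) = 9.
P = 126·9/362880 = 1/320 ≈ 0.003.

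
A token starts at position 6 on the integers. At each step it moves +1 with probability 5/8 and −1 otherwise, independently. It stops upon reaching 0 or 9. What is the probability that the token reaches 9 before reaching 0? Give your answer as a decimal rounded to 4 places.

0.9630

Let r = q/p = (3/8)/(5/8) = 3/5. The recurrence P(i) = p·P(i+1) + q·P(i−1) with P(0)=0, P(9)=1 gives P(i) = (1 − r^i)/(1 − r^9).
P(6) = (1 − (3/5)^6) / (1 − (3/5)^9) = 19000/19729 ≈ 0.9630.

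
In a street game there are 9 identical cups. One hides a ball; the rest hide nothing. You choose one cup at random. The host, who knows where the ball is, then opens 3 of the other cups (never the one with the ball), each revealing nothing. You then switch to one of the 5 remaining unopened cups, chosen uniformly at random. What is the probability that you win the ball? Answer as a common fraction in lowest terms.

8/45

Your original cup holds the ball with probability 1/9, so the other 8 collectively hold it with probability 8/9.
The host can always find 3 empty cups to open, so the reveals don't change that 8/9; it is now spread over the 5 remaining unopened cups.
P(win by switching) = (8/9) · (1/5) = 8/45.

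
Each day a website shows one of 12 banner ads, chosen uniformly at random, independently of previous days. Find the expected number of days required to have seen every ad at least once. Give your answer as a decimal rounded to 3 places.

37.239

After i distinct types are collected, each trial gives a new one with probability (12−i)/12, so the expected wait for the next new type is 12/(12−i).
E = 12/12 + 12/11 + 12/10 + 12/9 + 12/8 + 12/7 + 12/6 + 12/5 + 12/4 + 12/3 + 12/2 + 12/1 = 86021/2310 ≈ 37.239.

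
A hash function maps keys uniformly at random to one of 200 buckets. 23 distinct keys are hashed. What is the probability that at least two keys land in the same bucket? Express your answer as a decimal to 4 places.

0.7316

It's easier to compute the probability that all 23 are distinct.
P(all distinct) = 200/200 · 199/200 · ··· · 178/200 ≈ 0.2684.
So the probability of at least one match is 1 − 0.2684 = 0.7316.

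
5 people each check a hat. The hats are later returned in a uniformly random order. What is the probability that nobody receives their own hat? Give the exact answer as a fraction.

This is the derangement probability: permutations of 5 with no fixed point.
D(5) = 5! · (1 − 1/1! + 1/2! − ··· + (−1)^5/5!) = 44.
P = 44/120 = 11/30.

11/30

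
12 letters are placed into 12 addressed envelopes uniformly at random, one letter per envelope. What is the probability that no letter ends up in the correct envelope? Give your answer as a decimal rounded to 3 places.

0.368

This is the derangement probability: permutations of 12 with no fixed point.
D(12) = 12! · (1 − 1/1! + 1/2! − ··· + (−1)^12/12!) = 176214841.
P = 176214841/479001600 = 16019531/43545600 ≈ 0.368.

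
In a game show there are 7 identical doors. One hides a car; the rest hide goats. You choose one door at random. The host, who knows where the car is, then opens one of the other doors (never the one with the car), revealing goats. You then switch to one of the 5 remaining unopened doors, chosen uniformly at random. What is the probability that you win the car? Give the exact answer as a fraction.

Your original door holds the car with probability 1/7, so the other 6 collectively hold it with probability 6/7.
The host can always find an empty door to open, so this doesn't change that 6/7; it is now spread over the 5 remaining unopened doors.
P(win by switching) = (6/7) · (1/5) = 6/35.

6/35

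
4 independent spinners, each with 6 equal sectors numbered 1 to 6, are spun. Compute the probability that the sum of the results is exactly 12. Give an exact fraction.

125/1296

There are 6^4 = 1296 equally likely outcomes.
The number of ordered 4-tuples from {1,…,6} summing to 12 is 125.
P(sum = 12) = 125/1296.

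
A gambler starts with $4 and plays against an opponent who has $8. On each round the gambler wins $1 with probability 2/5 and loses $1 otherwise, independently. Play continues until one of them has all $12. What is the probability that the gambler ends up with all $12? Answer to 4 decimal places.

Let r = q/p = (3/5)/(2/5) = 3/2. The recurrence P(i) = p·P(i+1) + q·P(i−1) with P(0)=0, P(12)=1 gives P(i) = (1 − r^i)/(1 − r^12).
P(4) = (1 − (3/2)^4) / (1 − (3/2)^12) = 256/8113 ≈ 0.0316.

0.0316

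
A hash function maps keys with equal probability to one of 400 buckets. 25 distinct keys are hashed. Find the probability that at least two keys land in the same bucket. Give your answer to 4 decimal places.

It's easier to compute the probability that all 25 are distinct.
P(all distinct) = 400/400 · 399/400 · ··· · 376/400 ≈ 0.4650.
So the probability of at least one match is 1 − 0.4650 = 0.5350.

0.5350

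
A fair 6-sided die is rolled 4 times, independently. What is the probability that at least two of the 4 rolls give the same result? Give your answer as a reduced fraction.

13/18

P(all 4 different) = 6/6 · 5/6 · ··· · 3/6 = 5/18.
P(at least two equal) = 1 − 5/18 = 13/18.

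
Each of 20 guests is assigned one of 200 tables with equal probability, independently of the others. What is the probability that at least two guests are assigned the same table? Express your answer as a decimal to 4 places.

It's easier to compute the probability that all 20 are distinct.
P(all distinct) = 200/200 · 199/200 · ··· · 181/200 ≈ 0.3744.
So the probability of at least one match is 1 − 0.3744 = 0.6256.

0.6256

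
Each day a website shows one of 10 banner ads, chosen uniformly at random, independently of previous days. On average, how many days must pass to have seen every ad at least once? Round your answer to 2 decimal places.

29.29

After i distinct types are collected, each trial gives a new one with probability (10−i)/10, so the expected wait for the next new type is 10/(10−i).
E = 10/10 + 10/9 + 10/8 + 10/7 + 10/6 + 10/5 + 10/4 + 10/3 + 10/2 + 10/1 = 7381/252 ≈ 29.29.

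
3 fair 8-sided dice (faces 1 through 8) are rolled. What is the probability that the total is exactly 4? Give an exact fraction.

There are 8^3 = 512 equally likely outcomes.
The number of ordered 3-tuples from {1,…,8} summing to 4 is 3.
P(sum = 4) = 3/512.

3/512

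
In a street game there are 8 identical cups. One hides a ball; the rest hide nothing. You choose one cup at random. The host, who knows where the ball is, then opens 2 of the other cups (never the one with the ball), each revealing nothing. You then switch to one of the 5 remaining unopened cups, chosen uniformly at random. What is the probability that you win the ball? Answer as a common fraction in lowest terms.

7/40

Your original cup holds the ball with probability 1/8, so the other 7 collectively hold it with probability 7/8.
The host can always find 2 empty cups to open, so the reveals don't change that 7/8; it is now spread over the 5 remaining unopened cups.
P(win by switching) = (7/8) · (1/5) = 7/40.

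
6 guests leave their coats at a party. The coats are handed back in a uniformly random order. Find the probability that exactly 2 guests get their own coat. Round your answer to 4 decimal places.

0.1875

Choose which 2 of the 6 are fixed: C(6,2) = 15 ways.
The remaining 4 must have no fixed point: D(4) = 9.
P = 15·9/720 = 3/16 ≈ 0.1875.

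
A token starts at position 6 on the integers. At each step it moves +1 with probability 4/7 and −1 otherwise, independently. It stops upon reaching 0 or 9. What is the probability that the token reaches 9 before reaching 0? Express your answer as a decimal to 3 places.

0.889

Let r = q/p = (3/7)/(4/7) = 3/4. The recurrence P(i) = p·P(i+1) + q·P(i−1) with P(0)=0, P(9)=1 gives P(i) = (1 − r^i)/(1 − r^9).
P(6) = (1 − (3/4)^6) / (1 − (3/4)^9) = 5824/6553 ≈ 0.889.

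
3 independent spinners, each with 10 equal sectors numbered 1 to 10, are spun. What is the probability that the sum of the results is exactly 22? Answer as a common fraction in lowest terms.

There are 10^3 = 1000 equally likely outcomes.
The number of ordered 3-tuples from {1,…,10} summing to 22 is 45.
P(sum = 22) = 45/1000 = 9/200.

9/200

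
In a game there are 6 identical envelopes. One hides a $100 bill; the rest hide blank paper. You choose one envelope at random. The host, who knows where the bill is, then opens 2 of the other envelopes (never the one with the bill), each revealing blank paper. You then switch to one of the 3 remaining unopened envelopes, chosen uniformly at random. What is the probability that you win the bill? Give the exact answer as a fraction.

5/18

Your original envelope holds the bill with probability 1/6, so the other 5 collectively hold it with probability 5/6.
The host can always find 2 empty envelopes to open, so the reveals don't change that 5/6; it is now spread over the 3 remaining unopened envelopes.
P(win by switching) = (5/6) · (1/3) = 5/18.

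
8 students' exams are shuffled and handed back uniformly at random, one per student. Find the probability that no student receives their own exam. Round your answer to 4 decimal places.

This is the derangement probability: permutations of 8 with no fixed point.
D(8) = 8! · (1 − 1/1! + 1/2! − ··· + (−1)^8/8!) = 14833.
P = 14833/40320 = 2119/5760 ≈ 0.3679.

0.3679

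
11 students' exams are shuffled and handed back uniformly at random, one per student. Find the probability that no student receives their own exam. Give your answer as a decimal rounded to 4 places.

This is the derangement probability: permutations of 11 with no fixed point.
D(11) = 11! · (1 − 1/1! + 1/2! − ··· + (−1)^11/11!) = 14684570.
P = 14684570/39916800 = 1468457/3991680 ≈ 0.3679.

0.3679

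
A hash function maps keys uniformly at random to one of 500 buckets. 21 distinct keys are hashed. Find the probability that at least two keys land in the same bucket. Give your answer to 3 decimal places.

It's easier to compute the probability that all 21 are distinct.
P(all distinct) = 500/500 · 499/500 · ··· · 480/500 ≈ 0.653.
So the probability of at least one match is 1 − 0.653 = 0.347.

0.347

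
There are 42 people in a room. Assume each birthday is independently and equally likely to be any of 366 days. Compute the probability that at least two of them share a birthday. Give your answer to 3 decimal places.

0.913

It's easier to compute the probability that all 42 are distinct.
P(all distinct) = 366/366 · 365/366 · ··· · 325/366 ≈ 0.087.
So the probability of at least one match is 1 − 0.087 = 0.913.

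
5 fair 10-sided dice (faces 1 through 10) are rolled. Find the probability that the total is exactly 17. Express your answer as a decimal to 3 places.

0.017

There are 10^5 = 100000 equally likely outcomes.
The number of ordered 5-tuples from {1,…,10} summing to 17 is 1745.
P(sum = 17) = 1745/100000 = 349/20000 ≈ 0.017.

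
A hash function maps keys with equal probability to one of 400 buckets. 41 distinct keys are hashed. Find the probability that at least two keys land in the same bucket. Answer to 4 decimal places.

It's easier to compute the probability that all 41 are distinct.
P(all distinct) = 400/400 · 399/400 · ··· · 360/400 ≈ 0.1197.
So the probability of at least one match is 1 − 0.1197 = 0.8803.

0.8803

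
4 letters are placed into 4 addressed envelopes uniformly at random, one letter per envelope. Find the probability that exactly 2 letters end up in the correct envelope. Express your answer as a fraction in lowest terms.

1/4

Choose which 2 of the 4 are fixed: C(4,2) = 6 ways.
The remaining 2 must have no fixed point: D(2) = 1.
P = 6·1/24 = 1/4.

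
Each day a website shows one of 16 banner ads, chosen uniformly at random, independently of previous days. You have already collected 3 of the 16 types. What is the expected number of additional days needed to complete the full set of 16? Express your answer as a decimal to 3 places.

Starting from 3 distinct types, each trial gives a new one with probability (16−i)/16 when i types are held, so the wait for the next new type is 16/(16−i).
E = 16/13 + 16/12 + 16/11 + 16/10 + 16/9 + 16/8 + 16/7 + 16/6 + 16/5 + 16/4 + 16/3 + 16/2 + 16/1 = 2291986/45045 ≈ 50.882.

50.882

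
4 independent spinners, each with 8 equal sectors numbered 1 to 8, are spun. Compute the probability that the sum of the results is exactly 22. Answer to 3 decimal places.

There are 8^4 = 4096 equally likely outcomes.
The number of ordered 4-tuples from {1,…,8} summing to 22 is 246.
P(sum = 22) = 246/4096 = 123/2048 ≈ 0.060.

0.060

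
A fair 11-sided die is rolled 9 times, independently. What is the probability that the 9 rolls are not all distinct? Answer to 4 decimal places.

0.9915

P(all 9 different) = 11/11 · 10/11 · ··· · 3/11 ≈ 0.0085.
P(at least two equal) = 1 − 0.0085 = 0.9915.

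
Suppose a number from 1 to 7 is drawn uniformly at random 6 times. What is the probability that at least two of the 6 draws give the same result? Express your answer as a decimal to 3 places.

P(all 6 different) = 7/7 · 6/7 · ··· · 2/7 ≈ 0.043.
P(at least two equal) = 1 − 0.043 = 0.957.

0.957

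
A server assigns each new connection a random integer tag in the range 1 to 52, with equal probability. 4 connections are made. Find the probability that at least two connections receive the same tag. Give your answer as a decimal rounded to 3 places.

It's easier to compute the probability that all 4 are distinct.
P(all distinct) = 52/52 · 51/52 · ··· · 49/52 ≈ 0.889.
So the probability of at least one match is 1 − 0.889 = 0.111.

0.111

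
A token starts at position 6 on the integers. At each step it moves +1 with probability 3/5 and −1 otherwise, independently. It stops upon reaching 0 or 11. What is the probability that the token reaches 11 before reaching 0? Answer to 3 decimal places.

0.923

Let r = q/p = (2/5)/(3/5) = 2/3. The recurrence P(i) = p·P(i+1) + q·P(i−1) with P(0)=0, P(11)=1 gives P(i) = (1 − r^i)/(1 − r^11).
P(6) = (1 − (2/3)^6) / (1 − (2/3)^11) = 161595/175099 ≈ 0.923.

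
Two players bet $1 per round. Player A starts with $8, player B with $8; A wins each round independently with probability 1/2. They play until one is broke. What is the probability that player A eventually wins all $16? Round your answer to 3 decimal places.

With a fair step, P(i) = ½P(i−1) + ½P(i+1) with P(0)=0, P(16)=1 has the linear solution P(i) = i/16.
P(8) = 8/16 = 1/2 ≈ 0.500.

0.500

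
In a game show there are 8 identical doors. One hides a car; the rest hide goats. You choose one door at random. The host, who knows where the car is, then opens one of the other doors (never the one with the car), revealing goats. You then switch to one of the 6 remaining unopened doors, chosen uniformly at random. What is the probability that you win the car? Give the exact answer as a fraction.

Your original door holds the car with probability 1/8, so the other 7 collectively hold it with probability 7/8.
The host can always find an empty door to open, so this doesn't change that 7/8; it is now spread over the 6 remaining unopened doors.
P(win by switching) = (7/8) · (1/6) = 7/48.

7/48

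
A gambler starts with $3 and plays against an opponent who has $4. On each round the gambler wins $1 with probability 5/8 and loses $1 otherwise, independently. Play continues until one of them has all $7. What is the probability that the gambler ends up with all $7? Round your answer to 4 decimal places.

Let r = q/p = (3/8)/(5/8) = 3/5. The recurrence P(i) = p·P(i+1) + q·P(i−1) with P(0)=0, P(7)=1 gives P(i) = (1 − r^i)/(1 − r^7).
P(3) = (1 − (3/5)^3) / (1 − (3/5)^7) = 30625/37969 ≈ 0.8066.

0.8066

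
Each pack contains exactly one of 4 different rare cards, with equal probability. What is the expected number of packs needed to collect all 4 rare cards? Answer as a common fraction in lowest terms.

25/3

After i distinct types are collected, each trial gives a new one with probability (4−i)/4, so the expected wait for the next new type is 4/(4−i).
E = 4/4 + 4/3 + 4/2 + 4/1 = 25/3.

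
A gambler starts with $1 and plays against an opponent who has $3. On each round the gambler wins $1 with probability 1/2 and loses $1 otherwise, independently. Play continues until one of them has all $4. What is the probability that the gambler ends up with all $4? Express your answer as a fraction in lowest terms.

With a fair step, P(i) = ½P(i−1) + ½P(i+1) with P(0)=0, P(4)=1 has the linear solution P(i) = i/4.
P(1) = 1/4.

1/4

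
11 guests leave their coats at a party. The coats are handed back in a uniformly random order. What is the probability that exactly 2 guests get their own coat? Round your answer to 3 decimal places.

0.184

Choose which 2 of the 11 are fixed: C(11,2) = 55 ways.
The remaining 9 must have no fixed point: D(9) = 133496.
P = 55·133496/39916800 = 16687/90720 ≈ 0.184.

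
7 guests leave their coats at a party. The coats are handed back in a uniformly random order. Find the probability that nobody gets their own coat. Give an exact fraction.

This is the derangement probability: permutations of 7 with no fixed point.
D(7) = 7! · (1 − 1/1! + 1/2! − ··· + (−1)^7/7!) = 1854.
P = 1854/5040 = 103/280.

103/280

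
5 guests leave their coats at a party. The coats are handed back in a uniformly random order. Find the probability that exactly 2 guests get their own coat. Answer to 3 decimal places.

Choose which 2 of the 5 are fixed: C(5,2) = 10 ways.
The remaining 3 must have no fixed point: D(3) = 2.
P = 10·2/120 = 1/6 ≈ 0.167.

0.167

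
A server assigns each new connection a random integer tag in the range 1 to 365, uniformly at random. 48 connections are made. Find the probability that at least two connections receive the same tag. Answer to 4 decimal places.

It's easier to compute the probability that all 48 are distinct.
P(all distinct) = 365/365 · 364/365 · ··· · 318/365 ≈ 0.0394.
So the probability of at least one match is 1 − 0.0394 = 0.9606.

0.9606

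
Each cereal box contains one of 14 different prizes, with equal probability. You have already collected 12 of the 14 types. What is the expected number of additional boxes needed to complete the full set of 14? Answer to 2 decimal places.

Starting from 12 distinct types, each trial gives a new one with probability (14−i)/14 when i types are held, so the wait for the next new type is 14/(14−i).
E = 14/2 + 14/1 = 21 ≈ 21.00.

21.00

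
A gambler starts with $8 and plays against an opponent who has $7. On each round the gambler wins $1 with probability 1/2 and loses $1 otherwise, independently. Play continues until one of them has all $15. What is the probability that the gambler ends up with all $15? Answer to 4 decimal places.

With a fair step, P(i) = ½P(i−1) + ½P(i+1) with P(0)=0, P(15)=1 has the linear solution P(i) = i/15.
P(8) = 8/15 ≈ 0.5333.

0.5333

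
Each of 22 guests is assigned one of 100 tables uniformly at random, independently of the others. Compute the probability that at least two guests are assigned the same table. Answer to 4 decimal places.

It's easier to compute the probability that all 22 are distinct.
P(all distinct) = 100/100 · 99/100 · ··· · 79/100 ≈ 0.0824.
So the probability of at least one match is 1 − 0.0824 = 0.9176.

0.9176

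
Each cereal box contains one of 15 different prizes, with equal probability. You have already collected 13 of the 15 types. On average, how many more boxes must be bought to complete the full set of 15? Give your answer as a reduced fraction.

45/2

Starting from 13 distinct types, each trial gives a new one with probability (15−i)/15 when i types are held, so the wait for the next new type is 15/(15−i).
E = 15/2 + 15/1 = 45/2.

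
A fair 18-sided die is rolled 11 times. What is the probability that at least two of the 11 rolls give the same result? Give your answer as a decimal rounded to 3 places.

P(all 11 different) = 18/18 · 17/18 · ··· · 8/18 ≈ 0.020.
P(at least two equal) = 1 − 0.020 = 0.980.

0.980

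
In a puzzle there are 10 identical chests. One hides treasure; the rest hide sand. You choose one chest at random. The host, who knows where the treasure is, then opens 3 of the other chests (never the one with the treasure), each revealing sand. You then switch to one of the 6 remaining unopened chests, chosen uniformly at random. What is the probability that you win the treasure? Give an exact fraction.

Your original chest holds the treasure with probability 1/10, so the other 9 collectively hold it with probability 9/10.
The host can always find 3 empty chests to open, so the reveals don't change that 9/10; it is now spread over the 6 remaining unopened chests.
P(win by switching) = (9/10) · (1/6) = 3/20.

3/20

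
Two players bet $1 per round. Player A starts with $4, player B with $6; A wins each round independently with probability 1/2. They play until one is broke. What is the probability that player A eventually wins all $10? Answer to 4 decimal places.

0.4000

With a fair step, P(i) = ½P(i−1) + ½P(i+1) with P(0)=0, P(10)=1 has the linear solution P(i) = i/10.
P(4) = 4/10 = 2/5 ≈ 0.4000.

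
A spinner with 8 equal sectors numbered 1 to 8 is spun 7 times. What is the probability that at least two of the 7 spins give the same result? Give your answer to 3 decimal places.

0.981

P(all 7 different) = 8/8 · 7/8 · ··· · 2/8 ≈ 0.019.
P(at least two equal) = 1 − 0.019 = 0.981.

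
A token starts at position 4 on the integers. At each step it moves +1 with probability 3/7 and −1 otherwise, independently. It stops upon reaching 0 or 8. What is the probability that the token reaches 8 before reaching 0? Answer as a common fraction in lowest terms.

Let r = q/p = (4/7)/(3/7) = 4/3. The recurrence P(i) = p·P(i+1) + q·P(i−1) with P(0)=0, P(8)=1 gives P(i) = (1 − r^i)/(1 − r^8).
P(4) = (1 − (4/3)^4) / (1 − (4/3)^8) = 81/337.

81/337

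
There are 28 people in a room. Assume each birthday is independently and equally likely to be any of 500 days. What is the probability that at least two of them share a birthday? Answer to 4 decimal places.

0.5371

It's easier to compute the probability that all 28 are distinct.
P(all distinct) = 500/500 · 499/500 · ··· · 473/500 ≈ 0.4629.
So the probability of at least one match is 1 − 0.4629 = 0.5371.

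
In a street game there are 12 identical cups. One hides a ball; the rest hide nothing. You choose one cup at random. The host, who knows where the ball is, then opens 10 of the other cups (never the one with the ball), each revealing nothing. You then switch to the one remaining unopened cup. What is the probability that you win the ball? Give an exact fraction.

11/12

Your original cup holds the ball with probability 1/12, so the other 11 collectively hold it with probability 11/12.
The host can always find 10 empty cups to open, so the reveals don't change that 11/12; it is now spread over the 1 remaining unopened cup.
P(win by switching) = (11/12) · (1/1) = 11/12.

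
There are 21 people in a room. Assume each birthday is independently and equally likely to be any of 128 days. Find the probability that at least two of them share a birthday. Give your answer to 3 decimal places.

0.824

It's easier to compute the probability that all 21 are distinct.
P(all distinct) = 128/128 · 127/128 · ··· · 108/128 ≈ 0.176.
So the probability of at least one match is 1 − 0.176 = 0.824.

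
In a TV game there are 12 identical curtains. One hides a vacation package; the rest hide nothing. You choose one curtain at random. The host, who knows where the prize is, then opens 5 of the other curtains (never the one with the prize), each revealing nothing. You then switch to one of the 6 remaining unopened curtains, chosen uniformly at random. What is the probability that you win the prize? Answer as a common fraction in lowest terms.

11/72

Your original curtain holds the prize with probability 1/12, so the other 11 collectively hold it with probability 11/12.
The host can always find 5 empty curtains to open, so the reveals don't change that 11/12; it is now spread over the 6 remaining unopened curtains.
P(win by switching) = (11/12) · (1/6) = 11/72.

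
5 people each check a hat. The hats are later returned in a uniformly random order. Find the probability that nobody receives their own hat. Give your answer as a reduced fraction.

This is the derangement probability: permutations of 5 with no fixed point.
D(5) = 5! · (1 − 1/1! + 1/2! − ··· + (−1)^5/5!) = 44.
P = 44/120 = 11/30.

11/30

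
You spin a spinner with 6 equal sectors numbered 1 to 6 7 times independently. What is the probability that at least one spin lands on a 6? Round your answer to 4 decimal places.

0.7209

P(no spin lands on a 6) = (5/6)^7 ≈ 0.2791.
P(at least one) = 1 − 0.2791 = 0.7209.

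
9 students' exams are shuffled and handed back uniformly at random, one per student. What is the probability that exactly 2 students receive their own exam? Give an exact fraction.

103/560

Choose which 2 of the 9 are fixed: C(9,2) = 36 ways.
The remaining 7 must have no fixed point: D(7) = 1854.
P = 36·1854/362880 = 103/560.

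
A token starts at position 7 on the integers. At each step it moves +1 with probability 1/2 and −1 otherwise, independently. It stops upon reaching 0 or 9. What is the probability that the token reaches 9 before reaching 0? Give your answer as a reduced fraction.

7/9

With a fair step, P(i) = ½P(i−1) + ½P(i+1) with P(0)=0, P(9)=1 has the linear solution P(i) = i/9.
P(7) = 7/9.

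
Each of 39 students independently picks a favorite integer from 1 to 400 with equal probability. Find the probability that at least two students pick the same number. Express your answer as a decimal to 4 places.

0.8527

It's easier to compute the probability that all 39 are distinct.
P(all distinct) = 400/400 · 399/400 · ··· · 362/400 ≈ 0.1473.
So the probability of at least one match is 1 − 0.1473 = 0.8527.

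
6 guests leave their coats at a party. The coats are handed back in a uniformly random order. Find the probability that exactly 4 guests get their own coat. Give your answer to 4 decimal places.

Choose which 4 of the 6 are fixed: C(6,4) = 15 ways.
The remaining 2 must have no fixed point: D(2) = 1.
P = 15·1/720 = 1/48 ≈ 0.0208.

0.0208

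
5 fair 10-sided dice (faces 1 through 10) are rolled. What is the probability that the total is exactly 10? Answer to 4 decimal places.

There are 10^5 = 100000 equally likely outcomes.
The number of ordered 5-tuples from {1,…,10} summing to 10 is 126.
P(sum = 10) = 126/100000 = 63/50000 ≈ 0.0013.

0.0013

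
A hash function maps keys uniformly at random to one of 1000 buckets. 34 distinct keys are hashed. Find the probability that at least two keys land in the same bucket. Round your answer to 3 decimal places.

It's easier to compute the probability that all 34 are distinct.
P(all distinct) = 1000/1000 · 999/1000 · ··· · 967/1000 ≈ 0.567.
So the probability of at least one match is 1 − 0.567 = 0.433.

0.433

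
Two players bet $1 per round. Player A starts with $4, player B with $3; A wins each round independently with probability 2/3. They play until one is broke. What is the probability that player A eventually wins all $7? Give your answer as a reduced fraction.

120/127

Let r = q/p = (1/3)/(2/3) = 1/2. The recurrence P(i) = p·P(i+1) + q·P(i−1) with P(0)=0, P(7)=1 gives P(i) = (1 − r^i)/(1 − r^7).
P(4) = (1 − (1/2)^4) / (1 − (1/2)^7) = 120/127.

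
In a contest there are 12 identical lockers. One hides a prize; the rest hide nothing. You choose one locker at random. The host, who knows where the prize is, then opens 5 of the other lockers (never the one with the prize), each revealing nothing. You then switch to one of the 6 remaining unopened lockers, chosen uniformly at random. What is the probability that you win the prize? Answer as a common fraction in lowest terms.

11/72

Your original locker holds the prize with probability 1/12, so the other 11 collectively hold it with probability 11/12.
The host can always find 5 empty lockers to open, so the reveals don't change that 11/12; it is now spread over the 6 remaining unopened lockers.
P(win by switching) = (11/12) · (1/6) = 11/72.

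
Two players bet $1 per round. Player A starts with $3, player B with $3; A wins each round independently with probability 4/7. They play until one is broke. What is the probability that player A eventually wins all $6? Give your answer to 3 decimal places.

0.703

Let r = q/p = (3/7)/(4/7) = 3/4. The recurrence P(i) = p·P(i+1) + q·P(i−1) with P(0)=0, P(6)=1 gives P(i) = (1 − r^i)/(1 − r^6).
P(3) = (1 − (3/4)^3) / (1 − (3/4)^6) = 64/91 ≈ 0.703.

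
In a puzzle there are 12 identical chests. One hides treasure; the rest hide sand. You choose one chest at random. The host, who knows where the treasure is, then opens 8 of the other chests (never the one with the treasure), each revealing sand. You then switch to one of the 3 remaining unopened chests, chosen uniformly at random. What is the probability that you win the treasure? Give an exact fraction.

Your original chest holds the treasure with probability 1/12, so the other 11 collectively hold it with probability 11/12.
The host can always find 8 empty chests to open, so the reveals don't change that 11/12; it is now spread over the 3 remaining unopened chests.
P(win by switching) = (11/12) · (1/3) = 11/36.

11/36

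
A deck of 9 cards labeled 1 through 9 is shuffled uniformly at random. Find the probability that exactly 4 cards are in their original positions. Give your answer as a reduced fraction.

11/720

Choose which 4 of the 9 are fixed: C(9,4) = 126 ways.
The remaining 5 must have no fixed point: D(5) = 44.
P = 126·44/362880 = 11/720.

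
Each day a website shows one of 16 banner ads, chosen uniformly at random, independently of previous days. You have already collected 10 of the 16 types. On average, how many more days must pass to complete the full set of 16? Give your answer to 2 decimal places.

39.20

Starting from 10 distinct types, each trial gives a new one with probability (16−i)/16 when i types are held, so the wait for the next new type is 16/(16−i).
E = 16/6 + 16/5 + 16/4 + 16/3 + 16/2 + 16/1 = 196/5 ≈ 39.20.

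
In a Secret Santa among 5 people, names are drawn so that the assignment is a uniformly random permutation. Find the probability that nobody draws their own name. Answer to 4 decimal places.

This is the derangement probability: permutations of 5 with no fixed point.
D(5) = 5! · (1 − 1/1! + 1/2! − ··· + (−1)^5/5!) = 44.
P = 44/120 = 11/30 ≈ 0.3667.

0.3667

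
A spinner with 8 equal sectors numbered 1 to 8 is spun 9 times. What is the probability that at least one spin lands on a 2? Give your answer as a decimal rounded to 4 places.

0.6993

P(no spin lands on a 2) = (7/8)^9 ≈ 0.3007.
P(at least one) = 1 − 0.3007 = 0.6993.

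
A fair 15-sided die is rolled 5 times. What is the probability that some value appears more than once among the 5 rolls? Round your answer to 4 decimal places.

0.5255

P(all 5 different) = 15/15 · 14/15 · ··· · 11/15 ≈ 0.4745.
P(at least two equal) = 1 − 0.4745 = 0.5255.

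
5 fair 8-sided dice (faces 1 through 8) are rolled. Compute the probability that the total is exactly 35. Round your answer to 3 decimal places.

0.004

There are 8^5 = 32768 equally likely outcomes.
The number of ordered 5-tuples from {1,…,8} summing to 35 is 126.
P(sum = 35) = 126/32768 = 63/16384 ≈ 0.004.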